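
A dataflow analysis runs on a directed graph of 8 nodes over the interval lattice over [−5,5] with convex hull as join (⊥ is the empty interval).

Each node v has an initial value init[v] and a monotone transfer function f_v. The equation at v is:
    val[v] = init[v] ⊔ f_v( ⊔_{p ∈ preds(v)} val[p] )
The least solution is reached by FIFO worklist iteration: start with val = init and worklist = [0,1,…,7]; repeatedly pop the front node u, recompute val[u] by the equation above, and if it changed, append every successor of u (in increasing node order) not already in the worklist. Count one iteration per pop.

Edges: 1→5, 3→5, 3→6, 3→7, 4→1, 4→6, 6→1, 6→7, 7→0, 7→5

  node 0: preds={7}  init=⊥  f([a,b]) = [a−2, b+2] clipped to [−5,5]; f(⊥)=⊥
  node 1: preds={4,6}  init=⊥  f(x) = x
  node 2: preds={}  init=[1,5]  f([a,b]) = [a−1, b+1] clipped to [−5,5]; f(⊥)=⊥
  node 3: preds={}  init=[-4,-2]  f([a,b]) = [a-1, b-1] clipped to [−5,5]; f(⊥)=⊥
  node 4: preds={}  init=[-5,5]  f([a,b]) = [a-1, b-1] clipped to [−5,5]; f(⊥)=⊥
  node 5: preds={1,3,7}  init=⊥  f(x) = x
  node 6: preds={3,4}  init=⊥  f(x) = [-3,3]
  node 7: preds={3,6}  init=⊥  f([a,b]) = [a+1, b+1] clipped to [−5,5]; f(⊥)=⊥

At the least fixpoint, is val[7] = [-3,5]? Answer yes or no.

Iteration log — 11 steps:
  step 1. node 0  ⊔preds=⊥  new=⊥  stable
  step 2. node 1  ⊔preds=[-5,5]  new=[-5,5]  old=⊥  +wl: 
  step 3. node 2  ⊔preds=⊥  new=[1,5]  stable
  step 4. node 3  ⊔preds=⊥  new=[-4,-2]  stable
  step 5. node 4  ⊔preds=⊥  new=[-5,5]  stable
  step 6. node 5  ⊔preds=[-5,5]  new=[-5,5]  old=⊥  +wl: 
  step 7. node 6  ⊔preds=[-5,5]  new=[-3,3]  old=⊥  +wl: 1
  step 8. node 7  ⊔preds=[-4,3]  new=[-3,4]  old=⊥  +wl: 0,5
  step 9. node 1  ⊔preds=[-5,5]  new=[-5,5]  stable
  step 10. node 0  ⊔preds=[-3,4]  new=[-5,5]  old=⊥  +wl: 
  step 11. node 5  ⊔preds=[-5,5]  new=[-5,5]  stable

Least fixpoint reached:
  node 0: [-5,5]
  node 1: [-5,5]
  node 2: [1,5]
  node 3: [-4,-2]
  node 4: [-5,5]
  node 5: [-5,5]
  node 6: [-3,3]
  node 7: [-3,4]

no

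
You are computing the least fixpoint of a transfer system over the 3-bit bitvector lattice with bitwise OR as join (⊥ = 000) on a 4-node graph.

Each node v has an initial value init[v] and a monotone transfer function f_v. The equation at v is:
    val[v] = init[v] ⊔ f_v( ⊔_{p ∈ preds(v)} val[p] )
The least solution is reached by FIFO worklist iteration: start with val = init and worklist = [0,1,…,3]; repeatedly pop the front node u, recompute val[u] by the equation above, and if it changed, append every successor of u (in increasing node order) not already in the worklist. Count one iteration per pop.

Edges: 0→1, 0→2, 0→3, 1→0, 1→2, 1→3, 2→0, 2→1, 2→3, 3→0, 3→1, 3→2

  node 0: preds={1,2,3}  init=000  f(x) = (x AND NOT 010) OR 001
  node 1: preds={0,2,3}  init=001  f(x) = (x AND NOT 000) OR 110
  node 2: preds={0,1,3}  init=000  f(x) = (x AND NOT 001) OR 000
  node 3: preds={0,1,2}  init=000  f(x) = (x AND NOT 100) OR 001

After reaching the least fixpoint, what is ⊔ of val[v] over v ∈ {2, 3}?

Trace (8 dequeues):
  [1] u=0 | in 001 | out 001 | prev 000 | push {}
  [2] u=1 | in 001 | out 111 | prev 001 | push {0}
  [3] u=2 | in 111 | out 110 | prev 000 | push {1}
  [4] u=3 | in 111 | out 011 | prev 000 | push {2}
  [5] u=0 | in 111 | out 101 | prev 001 | push {3}
  [6] u=1 | in 111 | out 111 | ==
  [7] u=2 | in 111 | out 110 | ==
  [8] u=3 | in 111 | out 011 | ==

Converged values:
  [0] 101
  [1] 111
  [2] 110
  [3] 011

111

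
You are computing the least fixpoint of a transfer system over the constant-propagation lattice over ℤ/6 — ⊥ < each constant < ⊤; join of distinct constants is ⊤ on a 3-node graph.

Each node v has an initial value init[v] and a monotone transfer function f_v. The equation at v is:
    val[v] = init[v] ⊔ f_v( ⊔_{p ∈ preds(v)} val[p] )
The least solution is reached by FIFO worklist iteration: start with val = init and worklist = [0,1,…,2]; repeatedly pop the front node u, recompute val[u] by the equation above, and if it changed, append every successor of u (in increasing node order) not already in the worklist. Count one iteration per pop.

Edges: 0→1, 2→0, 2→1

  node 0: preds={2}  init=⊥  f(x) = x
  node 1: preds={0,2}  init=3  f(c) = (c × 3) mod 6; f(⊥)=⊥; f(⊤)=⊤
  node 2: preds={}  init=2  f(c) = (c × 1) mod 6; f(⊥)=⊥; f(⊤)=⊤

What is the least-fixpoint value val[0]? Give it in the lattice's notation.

2

Trace (3 dequeues):
  [1] u=0 | in 2 | out 2 | prev ⊥ | push {}
  [2] u=1 | in 2 | out ⊤ | prev 3 | push {}
  [3] u=2 | in ⊥ | out 2 | ==

Converged values:
  [0] 2
  [1] ⊤
  [2] 2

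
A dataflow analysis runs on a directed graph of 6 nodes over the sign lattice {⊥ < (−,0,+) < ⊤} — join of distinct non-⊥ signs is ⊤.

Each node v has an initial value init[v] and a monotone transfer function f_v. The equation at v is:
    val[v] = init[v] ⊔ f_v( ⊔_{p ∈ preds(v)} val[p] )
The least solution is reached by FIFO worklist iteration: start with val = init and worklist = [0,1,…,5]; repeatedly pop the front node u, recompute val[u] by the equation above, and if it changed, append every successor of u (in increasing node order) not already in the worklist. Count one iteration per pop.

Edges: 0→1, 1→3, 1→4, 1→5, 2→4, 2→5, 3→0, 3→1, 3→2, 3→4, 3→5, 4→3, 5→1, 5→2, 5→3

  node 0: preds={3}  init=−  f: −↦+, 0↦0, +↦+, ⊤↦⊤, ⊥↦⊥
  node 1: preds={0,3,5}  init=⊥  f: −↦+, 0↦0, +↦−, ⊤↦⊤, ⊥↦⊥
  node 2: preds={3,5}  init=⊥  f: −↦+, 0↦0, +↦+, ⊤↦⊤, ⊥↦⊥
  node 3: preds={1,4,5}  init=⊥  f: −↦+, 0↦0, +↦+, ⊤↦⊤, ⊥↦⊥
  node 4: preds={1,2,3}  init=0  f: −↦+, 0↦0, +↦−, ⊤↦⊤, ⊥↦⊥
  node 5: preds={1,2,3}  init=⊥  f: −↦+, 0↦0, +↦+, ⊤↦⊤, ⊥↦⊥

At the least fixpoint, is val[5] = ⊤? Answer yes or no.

Iteration log — 12 steps:
  step 1. node 0  ⊔preds=⊥  new=−  stable
  step 2. node 1  ⊔preds=−  new=+  old=⊥  +wl: 
  step 3. node 2  ⊔preds=⊥  new=⊥  stable
  step 4. node 3  ⊔preds=⊤  new=⊤  old=⊥  +wl: 0,1,2
  step 5. node 4  ⊔preds=⊤  new=⊤  old=0  +wl: 3
  step 6. node 5  ⊔preds=⊤  new=⊤  old=⊥  +wl: 
  step 7. node 0  ⊔preds=⊤  new=⊤  old=−  +wl: 
  step 8. node 1  ⊔preds=⊤  new=⊤  old=+  +wl: 4,5
  step 9. node 2  ⊔preds=⊤  new=⊤  old=⊥  +wl: 
  step 10. node 3  ⊔preds=⊤  new=⊤  stable
  step 11. node 4  ⊔preds=⊤  new=⊤  stable
  step 12. node 5  ⊔preds=⊤  new=⊤  stable

Least fixpoint reached:
  node 0: ⊤
  node 1: ⊤
  node 2: ⊤
  node 3: ⊤
  node 4: ⊤
  node 5: ⊤

yes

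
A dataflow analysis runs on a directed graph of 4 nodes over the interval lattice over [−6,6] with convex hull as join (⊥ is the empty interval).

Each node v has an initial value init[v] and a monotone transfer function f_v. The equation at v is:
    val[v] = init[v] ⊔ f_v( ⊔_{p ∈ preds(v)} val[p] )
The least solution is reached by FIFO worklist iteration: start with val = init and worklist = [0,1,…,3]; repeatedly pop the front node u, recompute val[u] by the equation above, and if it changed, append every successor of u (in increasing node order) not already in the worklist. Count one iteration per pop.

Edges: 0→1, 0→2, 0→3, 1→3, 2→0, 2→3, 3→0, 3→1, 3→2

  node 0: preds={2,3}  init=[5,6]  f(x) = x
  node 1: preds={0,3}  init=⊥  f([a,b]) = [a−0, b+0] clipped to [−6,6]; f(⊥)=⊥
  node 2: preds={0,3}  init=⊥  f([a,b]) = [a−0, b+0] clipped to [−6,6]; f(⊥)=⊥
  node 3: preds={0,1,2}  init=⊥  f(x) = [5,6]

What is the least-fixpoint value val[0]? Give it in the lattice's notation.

[5,6]

Iteration log — 7 steps:
  step 1. node 0  ⊔preds=⊥  new=[5,6]  stable
  step 2. node 1  ⊔preds=[5,6]  new=[5,6]  old=⊥  +wl: 
  step 3. node 2  ⊔preds=[5,6]  new=[5,6]  old=⊥  +wl: 0
  step 4. node 3  ⊔preds=[5,6]  new=[5,6]  old=⊥  +wl: 1,2
  step 5. node 0  ⊔preds=[5,6]  new=[5,6]  stable
  step 6. node 1  ⊔preds=[5,6]  new=[5,6]  stable
  step 7. node 2  ⊔preds=[5,6]  new=[5,6]  stable

Least fixpoint reached:
  node 0: [5,6]
  node 1: [5,6]
  node 2: [5,6]
  node 3: [5,6]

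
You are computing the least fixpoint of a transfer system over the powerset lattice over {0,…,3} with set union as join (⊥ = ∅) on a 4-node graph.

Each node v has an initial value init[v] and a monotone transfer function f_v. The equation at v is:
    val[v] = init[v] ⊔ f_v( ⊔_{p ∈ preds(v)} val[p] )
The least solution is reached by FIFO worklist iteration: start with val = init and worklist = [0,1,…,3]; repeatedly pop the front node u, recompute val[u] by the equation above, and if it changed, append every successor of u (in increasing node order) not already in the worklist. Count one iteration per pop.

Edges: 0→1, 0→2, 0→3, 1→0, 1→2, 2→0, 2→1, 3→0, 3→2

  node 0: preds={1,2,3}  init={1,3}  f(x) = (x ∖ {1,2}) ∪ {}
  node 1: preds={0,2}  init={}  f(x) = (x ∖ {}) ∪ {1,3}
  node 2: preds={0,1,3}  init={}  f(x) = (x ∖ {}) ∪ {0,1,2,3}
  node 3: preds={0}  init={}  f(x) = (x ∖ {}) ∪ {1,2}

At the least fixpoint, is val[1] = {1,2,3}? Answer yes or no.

Trace (10 dequeues):
  [1] u=0 | in {} | out {1,3} | ==
  [2] u=1 | in {1,3} | out {1,3} | prev {} | push {0}
  [3] u=2 | in {1,3} | out {0,1,2,3} | prev {} | push {1}
  [4] u=3 | in {1,3} | out {1,2,3} | prev {} | push {2}
  [5] u=0 | in {0,1,2,3} | out {0,1,3} | prev {1,3} | push {3}
  [6] u=1 | in {0,1,2,3} | out {0,1,2,3} | prev {1,3} | push {0}
  [7] u=2 | in {0,1,2,3} | out {0,1,2,3} | ==
  [8] u=3 | in {0,1,3} | out {0,1,2,3} | prev {1,2,3} | push {2}
  [9] u=0 | in {0,1,2,3} | out {0,1,3} | ==
  [10] u=2 | in {0,1,2,3} | out {0,1,2,3} | ==

Converged values:
  [0] {0,1,3}
  [1] {0,1,2,3}
  [2] {0,1,2,3}
  [3] {0,1,2,3}

no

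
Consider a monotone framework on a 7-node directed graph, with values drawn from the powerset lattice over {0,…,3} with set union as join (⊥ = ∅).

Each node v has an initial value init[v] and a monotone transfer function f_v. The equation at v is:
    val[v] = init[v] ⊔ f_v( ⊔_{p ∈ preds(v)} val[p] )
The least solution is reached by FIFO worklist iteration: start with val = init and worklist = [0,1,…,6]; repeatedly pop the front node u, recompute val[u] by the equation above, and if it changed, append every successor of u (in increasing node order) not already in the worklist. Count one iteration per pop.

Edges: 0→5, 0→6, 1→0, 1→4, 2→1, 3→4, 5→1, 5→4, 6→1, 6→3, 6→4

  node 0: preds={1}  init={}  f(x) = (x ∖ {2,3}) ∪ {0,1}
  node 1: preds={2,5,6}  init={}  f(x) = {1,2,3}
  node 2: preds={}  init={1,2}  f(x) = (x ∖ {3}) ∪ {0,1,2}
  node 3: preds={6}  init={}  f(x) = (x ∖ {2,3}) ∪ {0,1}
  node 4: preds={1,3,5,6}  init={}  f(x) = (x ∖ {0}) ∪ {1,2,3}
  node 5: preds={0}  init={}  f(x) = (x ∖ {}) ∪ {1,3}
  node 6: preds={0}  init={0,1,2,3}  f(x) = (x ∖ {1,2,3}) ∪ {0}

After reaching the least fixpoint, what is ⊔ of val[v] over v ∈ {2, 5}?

{0,1,2,3}

Worklist (10 pops):
  #1 pop 0: in={} → {0,1} (was {}); enqueue []
  #2 pop 1: in={0,1,2,3} → {1,2,3} (was {}); enqueue [0]
  #3 pop 2: in={} → {0,1,2} (was {1,2}); enqueue [1]
  #4 pop 3: in={0,1,2,3} → {0,1} (was {}); enqueue []
  #5 pop 4: in={0,1,2,3} → {1,2,3} (was {}); enqueue []
  #6 pop 5: in={0,1} → {0,1,3} (was {}); enqueue [4]
  #7 pop 6: in={0,1} → {0,1,2,3} (no change)
  #8 pop 0: in={1,2,3} → {0,1} (no change)
  #9 pop 1: in={0,1,2,3} → {1,2,3} (no change)
  #10 pop 4: in={0,1,2,3} → {1,2,3} (no change)

Fixpoint:
  val[0] = {0,1}
  val[1] = {1,2,3}
  val[2] = {0,1,2}
  val[3] = {0,1}
  val[4] = {1,2,3}
  val[5] = {0,1,3}
  val[6] = {0,1,2,3}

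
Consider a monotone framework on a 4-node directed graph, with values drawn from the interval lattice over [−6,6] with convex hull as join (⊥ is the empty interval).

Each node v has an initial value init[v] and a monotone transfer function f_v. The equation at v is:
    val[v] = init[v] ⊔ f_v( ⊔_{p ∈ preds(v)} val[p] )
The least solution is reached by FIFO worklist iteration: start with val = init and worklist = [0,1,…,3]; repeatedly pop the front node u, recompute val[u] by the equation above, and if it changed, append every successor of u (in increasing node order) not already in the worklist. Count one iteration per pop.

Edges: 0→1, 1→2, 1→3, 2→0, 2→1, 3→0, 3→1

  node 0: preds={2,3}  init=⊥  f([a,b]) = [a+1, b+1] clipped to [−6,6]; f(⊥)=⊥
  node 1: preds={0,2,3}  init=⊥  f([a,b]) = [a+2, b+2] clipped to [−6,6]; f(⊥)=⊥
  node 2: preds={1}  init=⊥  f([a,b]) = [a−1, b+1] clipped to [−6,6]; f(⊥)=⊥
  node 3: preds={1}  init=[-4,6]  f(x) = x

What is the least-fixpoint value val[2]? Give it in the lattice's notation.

Iteration log — 6 steps:
  step 1. node 0  ⊔preds=[-4,6]  new=[-3,6]  old=⊥  +wl: 
  step 2. node 1  ⊔preds=[-4,6]  new=[-2,6]  old=⊥  +wl: 
  step 3. node 2  ⊔preds=[-2,6]  new=[-3,6]  old=⊥  +wl: 0,1
  step 4. node 3  ⊔preds=[-2,6]  new=[-4,6]  stable
  step 5. node 0  ⊔preds=[-4,6]  new=[-3,6]  stable
  step 6. node 1  ⊔preds=[-4,6]  new=[-2,6]  stable

Least fixpoint reached:
  node 0: [-3,6]
  node 1: [-2,6]
  node 2: [-3,6]
  node 3: [-4,6]

[-3,6]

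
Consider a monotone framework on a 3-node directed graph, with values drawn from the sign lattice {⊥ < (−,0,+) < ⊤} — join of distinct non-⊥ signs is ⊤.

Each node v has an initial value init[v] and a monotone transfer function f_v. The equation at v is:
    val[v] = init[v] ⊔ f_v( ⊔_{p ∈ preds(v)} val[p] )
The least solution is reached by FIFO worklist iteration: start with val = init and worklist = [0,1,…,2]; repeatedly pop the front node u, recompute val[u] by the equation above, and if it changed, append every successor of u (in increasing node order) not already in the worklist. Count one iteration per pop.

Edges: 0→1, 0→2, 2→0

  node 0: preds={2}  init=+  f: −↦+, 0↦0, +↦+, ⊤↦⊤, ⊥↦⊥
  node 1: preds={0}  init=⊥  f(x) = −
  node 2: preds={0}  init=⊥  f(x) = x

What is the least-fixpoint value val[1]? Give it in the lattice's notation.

Iteration log — 4 steps:
  step 1. node 0  ⊔preds=⊥  new=+  stable
  step 2. node 1  ⊔preds=+  new=−  old=⊥  +wl: 
  step 3. node 2  ⊔preds=+  new=+  old=⊥  +wl: 0
  step 4. node 0  ⊔preds=+  new=+  stable

Least fixpoint reached:
  node 0: +
  node 1: −
  node 2: +

−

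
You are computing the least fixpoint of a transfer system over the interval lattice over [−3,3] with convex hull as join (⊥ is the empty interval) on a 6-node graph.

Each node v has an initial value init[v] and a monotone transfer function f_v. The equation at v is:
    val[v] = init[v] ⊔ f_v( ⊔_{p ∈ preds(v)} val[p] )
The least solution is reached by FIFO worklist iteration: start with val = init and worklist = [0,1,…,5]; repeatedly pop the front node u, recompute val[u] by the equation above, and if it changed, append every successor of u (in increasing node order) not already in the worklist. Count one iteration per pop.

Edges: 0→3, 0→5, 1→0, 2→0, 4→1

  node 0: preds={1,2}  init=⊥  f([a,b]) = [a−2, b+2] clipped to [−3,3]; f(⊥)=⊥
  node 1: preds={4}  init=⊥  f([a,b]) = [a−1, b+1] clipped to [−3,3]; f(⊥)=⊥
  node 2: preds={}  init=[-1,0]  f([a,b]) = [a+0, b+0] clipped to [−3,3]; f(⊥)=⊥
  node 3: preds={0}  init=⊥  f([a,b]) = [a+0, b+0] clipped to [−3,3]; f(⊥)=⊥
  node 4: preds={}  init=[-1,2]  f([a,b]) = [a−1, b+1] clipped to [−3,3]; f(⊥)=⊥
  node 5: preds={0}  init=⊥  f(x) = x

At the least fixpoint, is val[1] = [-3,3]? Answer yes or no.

no

Worklist (9 pops):
  #1 pop 0: in=[-1,0] → [-3,2] (was ⊥); enqueue []
  #2 pop 1: in=[-1,2] → [-2,3] (was ⊥); enqueue [0]
  #3 pop 2: in=⊥ → [-1,0] (no change)
  #4 pop 3: in=[-3,2] → [-3,2] (was ⊥); enqueue []
  #5 pop 4: in=⊥ → [-1,2] (no change)
  #6 pop 5: in=[-3,2] → [-3,2] (was ⊥); enqueue []
  #7 pop 0: in=[-2,3] → [-3,3] (was [-3,2]); enqueue [3,5]
  #8 pop 3: in=[-3,3] → [-3,3] (was [-3,2]); enqueue []
  #9 pop 5: in=[-3,3] → [-3,3] (was [-3,2]); enqueue []

Fixpoint:
  val[0] = [-3,3]
  val[1] = [-2,3]
  val[2] = [-1,0]
  val[3] = [-3,3]
  val[4] = [-1,2]
  val[5] = [-3,3]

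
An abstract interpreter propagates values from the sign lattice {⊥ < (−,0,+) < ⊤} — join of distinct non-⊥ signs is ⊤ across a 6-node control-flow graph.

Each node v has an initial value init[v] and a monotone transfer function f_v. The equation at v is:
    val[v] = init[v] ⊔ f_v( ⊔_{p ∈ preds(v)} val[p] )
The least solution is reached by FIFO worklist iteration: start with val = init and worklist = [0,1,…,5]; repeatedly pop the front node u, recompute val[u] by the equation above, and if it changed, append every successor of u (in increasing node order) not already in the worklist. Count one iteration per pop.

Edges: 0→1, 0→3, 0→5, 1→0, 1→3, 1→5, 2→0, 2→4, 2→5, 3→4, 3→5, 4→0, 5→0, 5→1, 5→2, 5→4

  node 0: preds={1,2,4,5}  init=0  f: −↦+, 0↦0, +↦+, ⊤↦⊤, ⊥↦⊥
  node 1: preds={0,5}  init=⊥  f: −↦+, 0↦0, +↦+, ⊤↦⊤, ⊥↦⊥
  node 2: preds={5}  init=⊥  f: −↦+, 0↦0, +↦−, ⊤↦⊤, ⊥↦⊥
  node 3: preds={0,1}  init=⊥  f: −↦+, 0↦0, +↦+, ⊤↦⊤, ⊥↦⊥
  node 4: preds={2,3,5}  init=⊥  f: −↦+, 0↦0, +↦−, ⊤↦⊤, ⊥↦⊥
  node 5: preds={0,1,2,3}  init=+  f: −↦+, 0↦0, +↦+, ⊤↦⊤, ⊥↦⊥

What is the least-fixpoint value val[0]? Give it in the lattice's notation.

⊤

Iteration log — 12 steps:
  step 1. node 0  ⊔preds=+  new=⊤  old=0  +wl: 
  step 2. node 1  ⊔preds=⊤  new=⊤  old=⊥  +wl: 0
  step 3. node 2  ⊔preds=+  new=−  old=⊥  +wl: 
  step 4. node 3  ⊔preds=⊤  new=⊤  old=⊥  +wl: 
  step 5. node 4  ⊔preds=⊤  new=⊤  old=⊥  +wl: 
  step 6. node 5  ⊔preds=⊤  new=⊤  old=+  +wl: 1,2,4
  step 7. node 0  ⊔preds=⊤  new=⊤  stable
  step 8. node 1  ⊔preds=⊤  new=⊤  stable
  step 9. node 2  ⊔preds=⊤  new=⊤  old=−  +wl: 0,5
  step 10. node 4  ⊔preds=⊤  new=⊤  stable
  step 11. node 0  ⊔preds=⊤  new=⊤  stable
  step 12. node 5  ⊔preds=⊤  new=⊤  stable

Least fixpoint reached:
  node 0: ⊤
  node 1: ⊤
  node 2: ⊤
  node 3: ⊤
  node 4: ⊤
  node 5: ⊤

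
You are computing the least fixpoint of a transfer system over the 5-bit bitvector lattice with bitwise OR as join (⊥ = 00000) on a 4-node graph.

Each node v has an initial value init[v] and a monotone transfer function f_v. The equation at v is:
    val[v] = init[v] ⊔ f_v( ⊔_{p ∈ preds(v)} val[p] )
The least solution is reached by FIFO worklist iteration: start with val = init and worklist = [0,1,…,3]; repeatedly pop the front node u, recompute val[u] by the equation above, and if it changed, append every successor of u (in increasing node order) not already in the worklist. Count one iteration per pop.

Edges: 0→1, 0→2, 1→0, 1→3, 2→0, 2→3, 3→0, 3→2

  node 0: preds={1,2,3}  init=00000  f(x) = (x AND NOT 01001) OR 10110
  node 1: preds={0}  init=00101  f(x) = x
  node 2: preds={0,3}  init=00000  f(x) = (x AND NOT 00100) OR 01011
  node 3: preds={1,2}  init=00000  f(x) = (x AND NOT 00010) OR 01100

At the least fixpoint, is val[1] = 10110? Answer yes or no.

no

Worklist (6 pops):
  #1 pop 0: in=00101 → 10110 (was 00000); enqueue []
  #2 pop 1: in=10110 → 10111 (was 00101); enqueue [0]
  #3 pop 2: in=10110 → 11011 (was 00000); enqueue []
  #4 pop 3: in=11111 → 11101 (was 00000); enqueue [2]
  #5 pop 0: in=11111 → 10110 (no change)
  #6 pop 2: in=11111 → 11011 (no change)

Fixpoint:
  val[0] = 10110
  val[1] = 10111
  val[2] = 11011
  val[3] = 11101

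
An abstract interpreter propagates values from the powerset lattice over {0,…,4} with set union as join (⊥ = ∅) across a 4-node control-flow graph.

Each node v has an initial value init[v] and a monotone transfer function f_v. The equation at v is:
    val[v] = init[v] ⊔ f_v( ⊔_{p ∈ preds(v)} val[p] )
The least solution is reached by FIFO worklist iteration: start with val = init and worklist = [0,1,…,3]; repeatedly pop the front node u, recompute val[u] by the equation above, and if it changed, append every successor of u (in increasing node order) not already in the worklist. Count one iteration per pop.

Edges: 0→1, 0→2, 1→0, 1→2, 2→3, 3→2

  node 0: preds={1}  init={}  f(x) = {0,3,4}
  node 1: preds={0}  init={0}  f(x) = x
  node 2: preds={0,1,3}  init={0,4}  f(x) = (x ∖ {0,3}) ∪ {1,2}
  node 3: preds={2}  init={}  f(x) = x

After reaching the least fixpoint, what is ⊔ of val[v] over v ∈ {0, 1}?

Iteration log — 6 steps:
  step 1. node 0  ⊔preds={0}  new={0,3,4}  old={}  +wl: 
  step 2. node 1  ⊔preds={0,3,4}  new={0,3,4}  old={0}  +wl: 0
  step 3. node 2  ⊔preds={0,3,4}  new={0,1,2,4}  old={0,4}  +wl: 
  step 4. node 3  ⊔preds={0,1,2,4}  new={0,1,2,4}  old={}  +wl: 2
  step 5. node 0  ⊔preds={0,3,4}  new={0,3,4}  stable
  step 6. node 2  ⊔preds={0,1,2,3,4}  new={0,1,2,4}  stable

Least fixpoint reached:
  node 0: {0,3,4}
  node 1: {0,3,4}
  node 2: {0,1,2,4}
  node 3: {0,1,2,4}

{0,3,4}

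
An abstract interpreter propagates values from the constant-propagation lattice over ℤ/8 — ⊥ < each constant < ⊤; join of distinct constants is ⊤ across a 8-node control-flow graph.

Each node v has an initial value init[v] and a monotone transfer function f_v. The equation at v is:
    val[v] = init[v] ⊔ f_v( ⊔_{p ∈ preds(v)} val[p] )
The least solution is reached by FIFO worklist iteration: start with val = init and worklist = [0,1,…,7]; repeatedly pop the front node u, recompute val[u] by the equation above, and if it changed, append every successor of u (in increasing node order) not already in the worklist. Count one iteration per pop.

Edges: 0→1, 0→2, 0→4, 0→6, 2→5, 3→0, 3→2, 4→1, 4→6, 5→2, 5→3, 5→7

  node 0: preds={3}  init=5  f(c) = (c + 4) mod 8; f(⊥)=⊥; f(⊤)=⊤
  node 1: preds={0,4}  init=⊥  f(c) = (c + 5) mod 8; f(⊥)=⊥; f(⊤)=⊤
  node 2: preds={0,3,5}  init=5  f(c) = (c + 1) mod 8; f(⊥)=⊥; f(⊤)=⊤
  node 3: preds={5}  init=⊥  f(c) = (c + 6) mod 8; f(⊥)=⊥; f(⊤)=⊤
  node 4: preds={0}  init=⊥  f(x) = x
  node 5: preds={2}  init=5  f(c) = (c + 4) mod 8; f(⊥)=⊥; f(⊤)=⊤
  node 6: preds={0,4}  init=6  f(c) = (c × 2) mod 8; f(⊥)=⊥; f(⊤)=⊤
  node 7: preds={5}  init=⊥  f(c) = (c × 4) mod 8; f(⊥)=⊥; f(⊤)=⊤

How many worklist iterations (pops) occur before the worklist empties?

Trace (17 dequeues):
  [1] u=0 | in ⊥ | out 5 | ==
  [2] u=1 | in 5 | out 2 | prev ⊥ | push {}
  [3] u=2 | in 5 | out ⊤ | prev 5 | push {}
  [4] u=3 | in 5 | out 3 | prev ⊥ | push {0,2}
  [5] u=4 | in 5 | out 5 | prev ⊥ | push {1}
  [6] u=5 | in ⊤ | out ⊤ | prev 5 | push {3}
  [7] u=6 | in 5 | out ⊤ | prev 6 | push {}
  [8] u=7 | in ⊤ | out ⊤ | prev ⊥ | push {}
  [9] u=0 | in 3 | out ⊤ | prev 5 | push {4,6}
  [10] u=2 | in ⊤ | out ⊤ | ==
  [11] u=1 | in ⊤ | out ⊤ | prev 2 | push {}
  [12] u=3 | in ⊤ | out ⊤ | prev 3 | push {0,2}
  [13] u=4 | in ⊤ | out ⊤ | prev 5 | push {1}
  [14] u=6 | in ⊤ | out ⊤ | ==
  [15] u=0 | in ⊤ | out ⊤ | ==
  [16] u=2 | in ⊤ | out ⊤ | ==
  [17] u=1 | in ⊤ | out ⊤ | ==

Converged values:
  [0] ⊤
  [1] ⊤
  [2] ⊤
  [3] ⊤
  [4] ⊤
  [5] ⊤
  [6] ⊤
  [7] ⊤

17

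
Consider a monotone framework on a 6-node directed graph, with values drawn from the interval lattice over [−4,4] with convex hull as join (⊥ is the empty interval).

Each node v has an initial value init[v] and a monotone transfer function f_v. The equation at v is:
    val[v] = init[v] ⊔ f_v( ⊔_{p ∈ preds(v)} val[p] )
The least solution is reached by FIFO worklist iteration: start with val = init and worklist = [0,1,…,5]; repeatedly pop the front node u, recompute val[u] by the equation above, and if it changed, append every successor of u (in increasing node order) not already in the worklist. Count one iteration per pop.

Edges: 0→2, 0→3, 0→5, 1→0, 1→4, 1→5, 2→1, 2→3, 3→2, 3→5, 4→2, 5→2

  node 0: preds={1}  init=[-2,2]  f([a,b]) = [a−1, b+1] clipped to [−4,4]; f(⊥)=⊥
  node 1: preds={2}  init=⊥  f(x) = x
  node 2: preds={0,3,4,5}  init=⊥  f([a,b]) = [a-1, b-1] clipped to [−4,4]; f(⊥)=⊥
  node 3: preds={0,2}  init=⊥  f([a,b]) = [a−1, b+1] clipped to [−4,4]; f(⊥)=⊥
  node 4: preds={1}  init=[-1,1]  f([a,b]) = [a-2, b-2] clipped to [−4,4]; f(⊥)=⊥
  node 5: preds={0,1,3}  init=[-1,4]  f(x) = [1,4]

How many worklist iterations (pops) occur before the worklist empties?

17

Iteration log — 17 steps:
  step 1. node 0  ⊔preds=⊥  new=[-2,2]  stable
  step 2. node 1  ⊔preds=⊥  new=⊥  stable
  step 3. node 2  ⊔preds=[-2,4]  new=[-3,3]  old=⊥  +wl: 1
  step 4. node 3  ⊔preds=[-3,3]  new=[-4,4]  old=⊥  +wl: 2
  step 5. node 4  ⊔preds=⊥  new=[-1,1]  stable
  step 6. node 5  ⊔preds=[-4,4]  new=[-1,4]  stable
  step 7. node 1  ⊔preds=[-3,3]  new=[-3,3]  old=⊥  +wl: 0,4,5
  step 8. node 2  ⊔preds=[-4,4]  new=[-4,3]  old=[-3,3]  +wl: 1,3
  step 9. node 0  ⊔preds=[-3,3]  new=[-4,4]  old=[-2,2]  +wl: 2
  step 10. node 4  ⊔preds=[-3,3]  new=[-4,1]  old=[-1,1]  +wl: 
  step 11. node 5  ⊔preds=[-4,4]  new=[-1,4]  stable
  step 12. node 1  ⊔preds=[-4,3]  new=[-4,3]  old=[-3,3]  +wl: 0,4,5
  step 13. node 3  ⊔preds=[-4,4]  new=[-4,4]  stable
  step 14. node 2  ⊔preds=[-4,4]  new=[-4,3]  stable
  step 15. node 0  ⊔preds=[-4,3]  new=[-4,4]  stable
  step 16. node 4  ⊔preds=[-4,3]  new=[-4,1]  stable
  step 17. node 5  ⊔preds=[-4,4]  new=[-1,4]  stable

Least fixpoint reached:
  node 0: [-4,4]
  node 1: [-4,3]
  node 2: [-4,3]
  node 3: [-4,4]
  node 4: [-4,1]
  node 5: [-1,4]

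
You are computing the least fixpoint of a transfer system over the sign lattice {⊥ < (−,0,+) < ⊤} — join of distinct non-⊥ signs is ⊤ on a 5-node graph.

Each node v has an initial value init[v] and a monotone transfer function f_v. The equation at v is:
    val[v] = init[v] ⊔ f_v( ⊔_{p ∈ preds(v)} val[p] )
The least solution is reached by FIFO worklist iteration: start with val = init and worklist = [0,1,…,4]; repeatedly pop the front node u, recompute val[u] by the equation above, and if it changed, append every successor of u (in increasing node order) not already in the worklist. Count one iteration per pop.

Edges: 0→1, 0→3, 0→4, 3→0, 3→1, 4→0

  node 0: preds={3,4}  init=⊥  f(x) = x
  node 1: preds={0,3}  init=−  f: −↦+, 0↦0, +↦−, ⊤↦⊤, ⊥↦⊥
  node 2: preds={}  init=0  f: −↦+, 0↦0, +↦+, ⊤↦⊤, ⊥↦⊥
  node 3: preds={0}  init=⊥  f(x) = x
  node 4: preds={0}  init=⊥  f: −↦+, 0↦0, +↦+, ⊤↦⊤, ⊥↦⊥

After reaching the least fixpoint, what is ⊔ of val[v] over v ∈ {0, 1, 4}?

−

Worklist (5 pops):
  #1 pop 0: in=⊥ → ⊥ (no change)
  #2 pop 1: in=⊥ → − (no change)
  #3 pop 2: in=⊥ → 0 (no change)
  #4 pop 3: in=⊥ → ⊥ (no change)
  #5 pop 4: in=⊥ → ⊥ (no change)

Fixpoint:
  val[0] = ⊥
  val[1] = −
  val[2] = 0
  val[3] = ⊥
  val[4] = ⊥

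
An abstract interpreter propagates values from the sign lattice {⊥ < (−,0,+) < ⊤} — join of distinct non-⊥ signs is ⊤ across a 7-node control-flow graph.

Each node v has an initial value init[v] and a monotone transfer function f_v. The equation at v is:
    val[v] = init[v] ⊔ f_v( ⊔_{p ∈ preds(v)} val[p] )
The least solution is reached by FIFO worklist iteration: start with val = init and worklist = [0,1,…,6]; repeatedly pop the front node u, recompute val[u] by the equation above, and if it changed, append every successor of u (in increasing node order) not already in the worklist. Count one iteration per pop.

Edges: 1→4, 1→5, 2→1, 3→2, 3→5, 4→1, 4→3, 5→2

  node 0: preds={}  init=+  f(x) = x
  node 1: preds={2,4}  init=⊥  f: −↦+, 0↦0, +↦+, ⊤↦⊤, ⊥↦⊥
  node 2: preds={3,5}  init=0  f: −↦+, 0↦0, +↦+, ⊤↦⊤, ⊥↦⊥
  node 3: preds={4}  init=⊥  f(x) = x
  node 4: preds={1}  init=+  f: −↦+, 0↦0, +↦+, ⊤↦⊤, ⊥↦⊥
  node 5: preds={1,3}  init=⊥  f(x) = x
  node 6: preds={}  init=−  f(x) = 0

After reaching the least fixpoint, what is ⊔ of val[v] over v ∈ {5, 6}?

Iteration log — 12 steps:
  step 1. node 0  ⊔preds=⊥  new=+  stable
  step 2. node 1  ⊔preds=⊤  new=⊤  old=⊥  +wl: 
  step 3. node 2  ⊔preds=⊥  new=0  stable
  step 4. node 3  ⊔preds=+  new=+  old=⊥  +wl: 2
  step 5. node 4  ⊔preds=⊤  new=⊤  old=+  +wl: 1,3
  step 6. node 5  ⊔preds=⊤  new=⊤  old=⊥  +wl: 
  step 7. node 6  ⊔preds=⊥  new=⊤  old=−  +wl: 
  step 8. node 2  ⊔preds=⊤  new=⊤  old=0  +wl: 
  step 9. node 1  ⊔preds=⊤  new=⊤  stable
  step 10. node 3  ⊔preds=⊤  new=⊤  old=+  +wl: 2,5
  step 11. node 2  ⊔preds=⊤  new=⊤  stable
  step 12. node 5  ⊔preds=⊤  new=⊤  stable

Least fixpoint reached:
  node 0: +
  node 1: ⊤
  node 2: ⊤
  node 3: ⊤
  node 4: ⊤
  node 5: ⊤
  node 6: ⊤

⊤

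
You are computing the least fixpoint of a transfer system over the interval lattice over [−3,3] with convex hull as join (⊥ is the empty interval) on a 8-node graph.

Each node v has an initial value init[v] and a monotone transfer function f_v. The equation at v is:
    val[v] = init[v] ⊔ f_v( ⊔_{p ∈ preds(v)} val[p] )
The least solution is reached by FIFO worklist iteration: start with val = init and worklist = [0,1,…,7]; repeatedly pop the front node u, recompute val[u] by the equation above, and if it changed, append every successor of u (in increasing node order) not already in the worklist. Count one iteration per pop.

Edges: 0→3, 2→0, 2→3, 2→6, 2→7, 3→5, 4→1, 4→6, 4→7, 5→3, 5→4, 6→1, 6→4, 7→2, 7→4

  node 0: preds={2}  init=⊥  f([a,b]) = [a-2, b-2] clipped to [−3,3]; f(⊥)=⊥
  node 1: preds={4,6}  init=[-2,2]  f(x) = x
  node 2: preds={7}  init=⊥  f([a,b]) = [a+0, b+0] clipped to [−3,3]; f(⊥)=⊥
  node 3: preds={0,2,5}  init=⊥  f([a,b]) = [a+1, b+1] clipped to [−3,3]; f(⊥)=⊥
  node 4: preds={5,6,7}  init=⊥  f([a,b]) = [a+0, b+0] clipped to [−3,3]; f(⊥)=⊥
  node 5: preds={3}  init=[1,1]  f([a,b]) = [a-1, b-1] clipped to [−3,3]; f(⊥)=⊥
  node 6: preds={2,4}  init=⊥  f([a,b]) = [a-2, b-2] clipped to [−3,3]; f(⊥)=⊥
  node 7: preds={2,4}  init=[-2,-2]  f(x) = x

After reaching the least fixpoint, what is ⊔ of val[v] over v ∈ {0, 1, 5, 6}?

Trace (25 dequeues):
  [1] u=0 | in ⊥ | out ⊥ | ==
  [2] u=1 | in ⊥ | out [-2,2] | ==
  [3] u=2 | in [-2,-2] | out [-2,-2] | prev ⊥ | push {0}
  [4] u=3 | in [-2,1] | out [-1,2] | prev ⊥ | push {}
  [5] u=4 | in [-2,1] | out [-2,1] | prev ⊥ | push {1}
  [6] u=5 | in [-1,2] | out [-2,1] | prev [1,1] | push {3,4}
  [7] u=6 | in [-2,1] | out [-3,-1] | prev ⊥ | push {}
  [8] u=7 | in [-2,1] | out [-2,1] | prev [-2,-2] | push {2}
  [9] u=0 | in [-2,-2] | out [-3,-3] | prev ⊥ | push {}
  [10] u=1 | in [-3,1] | out [-3,2] | prev [-2,2] | push {}
  [11] u=3 | in [-3,1] | out [-2,2] | prev [-1,2] | push {5}
  [12] u=4 | in [-3,1] | out [-3,1] | prev [-2,1] | push {1,6,7}
  [13] u=2 | in [-2,1] | out [-2,1] | prev [-2,-2] | push {0,3}
  [14] u=5 | in [-2,2] | out [-3,1] | prev [-2,1] | push {4}
  [15] u=1 | in [-3,1] | out [-3,2] | ==
  [16] u=6 | in [-3,1] | out [-3,-1] | ==
  [17] u=7 | in [-3,1] | out [-3,1] | prev [-2,1] | push {2}
  [18] u=0 | in [-2,1] | out [-3,-1] | prev [-3,-3] | push {}
  [19] u=3 | in [-3,1] | out [-2,2] | ==
  [20] u=4 | in [-3,1] | out [-3,1] | ==
  [21] u=2 | in [-3,1] | out [-3,1] | prev [-2,1] | push {0,3,6,7}
  [22] u=0 | in [-3,1] | out [-3,-1] | ==
  [23] u=3 | in [-3,1] | out [-2,2] | ==
  [24] u=6 | in [-3,1] | out [-3,-1] | ==
  [25] u=7 | in [-3,1] | out [-3,1] | ==

Converged values:
  [0] [-3,-1]
  [1] [-3,2]
  [2] [-3,1]
  [3] [-2,2]
  [4] [-3,1]
  [5] [-3,1]
  [6] [-3,-1]
  [7] [-3,1]

[-3,2]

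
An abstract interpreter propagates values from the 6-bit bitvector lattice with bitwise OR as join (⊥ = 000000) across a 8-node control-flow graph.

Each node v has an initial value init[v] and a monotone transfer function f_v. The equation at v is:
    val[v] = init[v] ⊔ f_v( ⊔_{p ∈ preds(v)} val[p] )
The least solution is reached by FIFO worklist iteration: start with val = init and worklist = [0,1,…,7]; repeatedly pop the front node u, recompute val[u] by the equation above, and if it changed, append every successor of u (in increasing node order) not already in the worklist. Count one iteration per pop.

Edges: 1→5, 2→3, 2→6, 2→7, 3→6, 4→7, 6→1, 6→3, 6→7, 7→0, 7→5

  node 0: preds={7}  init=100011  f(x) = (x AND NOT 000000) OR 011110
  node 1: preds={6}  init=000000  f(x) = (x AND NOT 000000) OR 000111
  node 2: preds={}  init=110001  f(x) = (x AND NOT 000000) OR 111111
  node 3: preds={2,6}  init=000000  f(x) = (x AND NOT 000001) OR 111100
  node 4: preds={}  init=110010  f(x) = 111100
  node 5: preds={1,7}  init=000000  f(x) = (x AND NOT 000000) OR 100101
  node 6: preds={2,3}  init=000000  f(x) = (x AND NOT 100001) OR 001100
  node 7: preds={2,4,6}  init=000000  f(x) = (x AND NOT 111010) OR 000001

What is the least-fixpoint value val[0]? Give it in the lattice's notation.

111111

Trace (12 dequeues):
  [1] u=0 | in 000000 | out 111111 | prev 100011 | push {}
  [2] u=1 | in 000000 | out 000111 | prev 000000 | push {}
  [3] u=2 | in 000000 | out 111111 | prev 110001 | push {}
  [4] u=3 | in 111111 | out 111110 | prev 000000 | push {}
  [5] u=4 | in 000000 | out 111110 | prev 110010 | push {}
  [6] u=5 | in 000111 | out 100111 | prev 000000 | push {}
  [7] u=6 | in 111111 | out 011110 | prev 000000 | push {1,3}
  [8] u=7 | in 111111 | out 000101 | prev 000000 | push {0,5}
  [9] u=1 | in 011110 | out 011111 | prev 000111 | push {}
  [10] u=3 | in 111111 | out 111110 | ==
  [11] u=0 | in 000101 | out 111111 | ==
  [12] u=5 | in 011111 | out 111111 | prev 100111 | push {}

Converged values:
  [0] 111111
  [1] 011111
  [2] 111111
  [3] 111110
  [4] 111110
  [5] 111111
  [6] 011110
  [7] 000101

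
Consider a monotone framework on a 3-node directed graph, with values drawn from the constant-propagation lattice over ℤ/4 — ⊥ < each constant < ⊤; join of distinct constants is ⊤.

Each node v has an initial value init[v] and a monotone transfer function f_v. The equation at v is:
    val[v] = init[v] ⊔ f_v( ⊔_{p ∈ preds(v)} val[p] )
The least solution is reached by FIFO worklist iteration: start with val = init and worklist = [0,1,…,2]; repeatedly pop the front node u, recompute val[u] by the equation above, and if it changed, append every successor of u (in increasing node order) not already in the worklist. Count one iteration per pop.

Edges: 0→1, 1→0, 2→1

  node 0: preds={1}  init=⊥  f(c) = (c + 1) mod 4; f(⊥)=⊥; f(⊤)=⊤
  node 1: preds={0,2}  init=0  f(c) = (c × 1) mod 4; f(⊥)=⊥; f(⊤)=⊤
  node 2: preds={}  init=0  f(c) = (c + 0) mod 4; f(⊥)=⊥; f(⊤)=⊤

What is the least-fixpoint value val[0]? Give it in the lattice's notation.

⊤

Iteration log — 5 steps:
  step 1. node 0  ⊔preds=0  new=1  old=⊥  +wl: 
  step 2. node 1  ⊔preds=⊤  new=⊤  old=0  +wl: 0
  step 3. node 2  ⊔preds=⊥  new=0  stable
  step 4. node 0  ⊔preds=⊤  new=⊤  old=1  +wl: 1
  step 5. node 1  ⊔preds=⊤  new=⊤  stable

Least fixpoint reached:
  node 0: ⊤
  node 1: ⊤
  node 2: 0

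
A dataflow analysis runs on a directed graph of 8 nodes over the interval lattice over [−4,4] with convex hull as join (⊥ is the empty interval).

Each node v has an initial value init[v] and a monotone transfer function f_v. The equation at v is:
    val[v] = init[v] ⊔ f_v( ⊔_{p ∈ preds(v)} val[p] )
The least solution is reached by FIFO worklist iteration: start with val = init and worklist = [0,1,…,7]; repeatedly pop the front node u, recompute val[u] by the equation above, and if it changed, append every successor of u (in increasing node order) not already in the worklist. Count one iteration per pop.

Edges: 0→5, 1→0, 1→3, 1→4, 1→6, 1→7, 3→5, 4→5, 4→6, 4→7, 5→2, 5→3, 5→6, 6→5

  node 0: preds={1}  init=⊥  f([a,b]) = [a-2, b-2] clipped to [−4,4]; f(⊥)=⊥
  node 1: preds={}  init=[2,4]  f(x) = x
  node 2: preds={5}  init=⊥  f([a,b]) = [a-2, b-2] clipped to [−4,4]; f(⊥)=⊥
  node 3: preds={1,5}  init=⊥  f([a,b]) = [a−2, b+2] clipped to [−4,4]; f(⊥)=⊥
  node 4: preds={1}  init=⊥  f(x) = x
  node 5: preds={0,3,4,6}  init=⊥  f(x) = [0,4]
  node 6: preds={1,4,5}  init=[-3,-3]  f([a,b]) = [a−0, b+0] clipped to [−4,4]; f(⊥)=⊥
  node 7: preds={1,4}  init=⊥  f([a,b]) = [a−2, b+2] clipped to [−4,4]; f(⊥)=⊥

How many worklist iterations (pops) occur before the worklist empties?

Iteration log — 11 steps:
  step 1. node 0  ⊔preds=[2,4]  new=[0,2]  old=⊥  +wl: 
  step 2. node 1  ⊔preds=⊥  new=[2,4]  stable
  step 3. node 2  ⊔preds=⊥  new=⊥  stable
  step 4. node 3  ⊔preds=[2,4]  new=[0,4]  old=⊥  +wl: 
  step 5. node 4  ⊔preds=[2,4]  new=[2,4]  old=⊥  +wl: 
  step 6. node 5  ⊔preds=[-3,4]  new=[0,4]  old=⊥  +wl: 2,3
  step 7. node 6  ⊔preds=[0,4]  new=[-3,4]  old=[-3,-3]  +wl: 5
  step 8. node 7  ⊔preds=[2,4]  new=[0,4]  old=⊥  +wl: 
  step 9. node 2  ⊔preds=[0,4]  new=[-2,2]  old=⊥  +wl: 
  step 10. node 3  ⊔preds=[0,4]  new=[-2,4]  old=[0,4]  +wl: 
  step 11. node 5  ⊔preds=[-3,4]  new=[0,4]  stable

Least fixpoint reached:
  node 0: [0,2]
  node 1: [2,4]
  node 2: [-2,2]
  node 3: [-2,4]
  node 4: [2,4]
  node 5: [0,4]
  node 6: [-3,4]
  node 7: [0,4]

11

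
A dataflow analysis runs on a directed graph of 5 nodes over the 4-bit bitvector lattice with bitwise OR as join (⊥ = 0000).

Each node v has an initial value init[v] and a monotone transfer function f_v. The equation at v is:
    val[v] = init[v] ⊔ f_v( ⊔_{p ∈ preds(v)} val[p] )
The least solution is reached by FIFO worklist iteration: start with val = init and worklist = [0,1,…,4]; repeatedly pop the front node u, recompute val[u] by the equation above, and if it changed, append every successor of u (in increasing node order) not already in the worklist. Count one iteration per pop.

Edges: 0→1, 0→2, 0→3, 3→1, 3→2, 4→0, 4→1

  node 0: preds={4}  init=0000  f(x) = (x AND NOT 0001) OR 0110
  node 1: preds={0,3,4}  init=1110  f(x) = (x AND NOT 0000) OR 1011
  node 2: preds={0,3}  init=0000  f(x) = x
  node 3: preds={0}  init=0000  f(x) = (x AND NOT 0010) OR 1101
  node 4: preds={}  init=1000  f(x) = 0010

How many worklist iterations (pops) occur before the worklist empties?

8

Worklist (8 pops):
  #1 pop 0: in=1000 → 1110 (was 0000); enqueue []
  #2 pop 1: in=1110 → 1111 (was 1110); enqueue []
  #3 pop 2: in=1110 → 1110 (was 0000); enqueue []
  #4 pop 3: in=1110 → 1101 (was 0000); enqueue [1,2]
  #5 pop 4: in=0000 → 1010 (was 1000); enqueue [0]
  #6 pop 1: in=1111 → 1111 (no change)
  #7 pop 2: in=1111 → 1111 (was 1110); enqueue []
  #8 pop 0: in=1010 → 1110 (no change)

Fixpoint:
  val[0] = 1110
  val[1] = 1111
  val[2] = 1111
  val[3] = 1101
  val[4] = 1010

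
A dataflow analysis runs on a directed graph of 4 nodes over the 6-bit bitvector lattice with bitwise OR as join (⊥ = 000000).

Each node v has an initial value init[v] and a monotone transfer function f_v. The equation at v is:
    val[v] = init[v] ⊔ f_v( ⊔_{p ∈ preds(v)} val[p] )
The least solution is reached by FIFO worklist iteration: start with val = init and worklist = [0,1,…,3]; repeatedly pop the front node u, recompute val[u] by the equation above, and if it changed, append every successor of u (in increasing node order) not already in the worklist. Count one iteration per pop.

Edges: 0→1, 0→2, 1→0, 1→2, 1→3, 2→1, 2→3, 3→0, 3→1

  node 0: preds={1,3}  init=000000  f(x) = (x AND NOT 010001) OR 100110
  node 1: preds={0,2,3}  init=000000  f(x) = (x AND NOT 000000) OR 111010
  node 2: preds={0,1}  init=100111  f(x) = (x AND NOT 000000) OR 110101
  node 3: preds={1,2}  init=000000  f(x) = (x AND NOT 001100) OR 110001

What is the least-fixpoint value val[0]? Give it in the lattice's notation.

Trace (7 dequeues):
  [1] u=0 | in 000000 | out 100110 | prev 000000 | push {}
  [2] u=1 | in 100111 | out 111111 | prev 000000 | push {0}
  [3] u=2 | in 111111 | out 111111 | prev 100111 | push {1}
  [4] u=3 | in 111111 | out 110011 | prev 000000 | push {}
  [5] u=0 | in 111111 | out 101110 | prev 100110 | push {2}
  [6] u=1 | in 111111 | out 111111 | ==
  [7] u=2 | in 111111 | out 111111 | ==

Converged values:
  [0] 101110
  [1] 111111
  [2] 111111
  [3] 110011

101110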